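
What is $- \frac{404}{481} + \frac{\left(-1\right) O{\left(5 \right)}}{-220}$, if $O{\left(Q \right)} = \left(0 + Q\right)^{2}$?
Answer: $- \frac{15371}{21164} \approx -0.72628$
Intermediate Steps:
$O{\left(Q \right)} = Q^{2}$
$- \frac{404}{481} + \frac{\left(-1\right) O{\left(5 \right)}}{-220} = - \frac{404}{481} + \frac{\left(-1\right) 5^{2}}{-220} = \left(-404\right) \frac{1}{481} + \left(-1\right) 25 \left(- \frac{1}{220}\right) = - \frac{404}{481} - - \frac{5}{44} = - \frac{404}{481} + \frac{5}{44} = - \frac{15371}{21164}$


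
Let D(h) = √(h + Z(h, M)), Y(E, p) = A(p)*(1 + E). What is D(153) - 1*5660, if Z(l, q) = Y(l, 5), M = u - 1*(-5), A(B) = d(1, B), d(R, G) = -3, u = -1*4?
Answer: -5660 + I*√309 ≈ -5660.0 + 17.578*I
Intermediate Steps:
u = -4
A(B) = -3
M = 1 (M = -4 - 1*(-5) = -4 + 5 = 1)
Y(E, p) = -3 - 3*E (Y(E, p) = -3*(1 + E) = -3 - 3*E)
Z(l, q) = -3 - 3*l
D(h) = √(-3 - 2*h) (D(h) = √(h + (-3 - 3*h)) = √(-3 - 2*h))
D(153) - 1*5660 = √(-3 - 2*153) - 1*5660 = √(-3 - 306) - 5660 = √(-309) - 5660 = I*√309 - 5660 = -5660 + I*√309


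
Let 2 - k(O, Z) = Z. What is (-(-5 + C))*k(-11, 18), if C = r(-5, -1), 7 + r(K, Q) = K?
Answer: -272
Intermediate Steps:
r(K, Q) = -7 + K
k(O, Z) = 2 - Z
C = -12 (C = -7 - 5 = -12)
(-(-5 + C))*k(-11, 18) = (-(-5 - 12))*(2 - 1*18) = (-1*(-17))*(2 - 18) = 17*(-16) = -272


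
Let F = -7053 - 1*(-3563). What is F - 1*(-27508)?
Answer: 24018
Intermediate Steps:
F = -3490 (F = -7053 + 3563 = -3490)
F - 1*(-27508) = -3490 - 1*(-27508) = -3490 + 27508 = 24018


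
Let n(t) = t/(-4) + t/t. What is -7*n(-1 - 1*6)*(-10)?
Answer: 385/2 ≈ 192.50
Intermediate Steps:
n(t) = 1 - t/4 (n(t) = t*(-¼) + 1 = -t/4 + 1 = 1 - t/4)
-7*n(-1 - 1*6)*(-10) = -7*(1 - (-1 - 1*6)/4)*(-10) = -7*(1 - (-1 - 6)/4)*(-10) = -7*(1 - ¼*(-7))*(-10) = -7*(1 + 7/4)*(-10) = -7*11/4*(-10) = -77/4*(-10) = 385/2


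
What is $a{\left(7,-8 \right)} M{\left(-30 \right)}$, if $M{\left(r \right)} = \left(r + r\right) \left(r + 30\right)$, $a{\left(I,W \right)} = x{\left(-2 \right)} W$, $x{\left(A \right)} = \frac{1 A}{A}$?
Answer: $0$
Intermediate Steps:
$x{\left(A \right)} = 1$ ($x{\left(A \right)} = \frac{A}{A} = 1$)
$a{\left(I,W \right)} = W$ ($a{\left(I,W \right)} = 1 W = W$)
$M{\left(r \right)} = 2 r \left(30 + r\right)$
$a{\left(7,-8 \right)} M{\left(-30 \right)} = - 8 \cdot 2 \left(-30\right) \left(30 - 30\right) = - 8 \cdot 2 \left(-30\right) 0 = \left(-8\right) 0 = 0$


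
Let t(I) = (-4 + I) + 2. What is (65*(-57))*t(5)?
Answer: -11115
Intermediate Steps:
t(I) = -2 + I
(65*(-57))*t(5) = (65*(-57))*(-2 + 5) = -3705*3 = -11115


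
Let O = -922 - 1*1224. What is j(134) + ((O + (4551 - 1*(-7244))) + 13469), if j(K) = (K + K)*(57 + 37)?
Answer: 48310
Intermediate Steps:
O = -2146 (O = -922 - 1224 = -2146)
j(K) = 188*K (j(K) = (2*K)*94 = 188*K)
j(134) + ((O + (4551 - 1*(-7244))) + 13469) = 188*134 + ((-2146 + (4551 - 1*(-7244))) + 13469) = 25192 + ((-2146 + (4551 + 7244)) + 13469) = 25192 + ((-2146 + 11795) + 13469) = 25192 + (9649 + 13469) = 25192 + 23118 = 48310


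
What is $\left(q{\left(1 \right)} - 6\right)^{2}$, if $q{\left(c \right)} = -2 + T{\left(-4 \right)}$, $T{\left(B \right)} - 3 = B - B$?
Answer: $25$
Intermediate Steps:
$T{\left(B \right)} = 3$ ($T{\left(B \right)} = 3 + \left(B - B\right) = 3 + 0 = 3$)
$q{\left(c \right)} = 1$ ($q{\left(c \right)} = -2 + 3 = 1$)
$\left(q{\left(1 \right)} - 6\right)^{2} = \left(1 - 6\right)^{2} = \left(-5\right)^{2} = 25$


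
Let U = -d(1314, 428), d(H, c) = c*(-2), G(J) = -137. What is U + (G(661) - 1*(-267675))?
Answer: 268394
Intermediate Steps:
d(H, c) = -2*c
U = 856 (U = -(-2)*428 = -1*(-856) = 856)
U + (G(661) - 1*(-267675)) = 856 + (-137 - 1*(-267675)) = 856 + (-137 + 267675) = 856 + 267538 = 268394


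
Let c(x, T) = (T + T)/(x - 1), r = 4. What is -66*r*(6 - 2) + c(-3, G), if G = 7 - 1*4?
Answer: -2115/2 ≈ -1057.5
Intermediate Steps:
G = 3 (G = 7 - 4 = 3)
c(x, T) = 2*T/(-1 + x) (c(x, T) = (2*T)/(-1 + x) = 2*T/(-1 + x))
-66*r*(6 - 2) + c(-3, G) = -264*(6 - 2) + 2*3/(-1 - 3) = -264*4 + 2*3/(-4) = -66*16 + 2*3*(-¼) = -1056 - 3/2 = -2115/2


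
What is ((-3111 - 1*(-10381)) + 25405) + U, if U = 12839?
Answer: 45514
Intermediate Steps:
((-3111 - 1*(-10381)) + 25405) + U = ((-3111 - 1*(-10381)) + 25405) + 12839 = ((-3111 + 10381) + 25405) + 12839 = (7270 + 25405) + 12839 = 32675 + 12839 = 45514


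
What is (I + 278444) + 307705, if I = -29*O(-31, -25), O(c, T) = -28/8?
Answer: 1172501/2 ≈ 5.8625e+5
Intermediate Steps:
O(c, T) = -7/2 (O(c, T) = -28*⅛ = -7/2)
I = 203/2 (I = -29*(-7/2) = 203/2 ≈ 101.50)
(I + 278444) + 307705 = (203/2 + 278444) + 307705 = 557091/2 + 307705 = 1172501/2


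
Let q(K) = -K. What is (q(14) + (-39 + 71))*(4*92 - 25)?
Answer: 6174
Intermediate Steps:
(q(14) + (-39 + 71))*(4*92 - 25) = (-1*14 + (-39 + 71))*(4*92 - 25) = (-14 + 32)*(368 - 25) = 18*343 = 6174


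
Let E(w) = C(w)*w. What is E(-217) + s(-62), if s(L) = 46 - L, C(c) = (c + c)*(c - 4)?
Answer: -20813230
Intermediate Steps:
C(c) = 2*c*(-4 + c) (C(c) = (2*c)*(-4 + c) = 2*c*(-4 + c))
E(w) = 2*w²*(-4 + w) (E(w) = (2*w*(-4 + w))*w = 2*w²*(-4 + w))
E(-217) + s(-62) = 2*(-217)²*(-4 - 217) + (46 - 1*(-62)) = 2*47089*(-221) + (46 + 62) = -20813338 + 108 = -20813230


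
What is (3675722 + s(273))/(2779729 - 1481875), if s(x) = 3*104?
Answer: 1838017/648927 ≈ 2.8324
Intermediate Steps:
s(x) = 312
(3675722 + s(273))/(2779729 - 1481875) = (3675722 + 312)/(2779729 - 1481875) = 3676034/1297854 = 3676034*(1/1297854) = 1838017/648927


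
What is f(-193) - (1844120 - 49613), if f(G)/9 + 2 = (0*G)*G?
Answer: -1794525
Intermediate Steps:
f(G) = -18 (f(G) = -18 + 9*((0*G)*G) = -18 + 9*(0*G) = -18 + 9*0 = -18 + 0 = -18)
f(-193) - (1844120 - 49613) = -18 - (1844120 - 49613) = -18 - 1*1794507 = -18 - 1794507 = -1794525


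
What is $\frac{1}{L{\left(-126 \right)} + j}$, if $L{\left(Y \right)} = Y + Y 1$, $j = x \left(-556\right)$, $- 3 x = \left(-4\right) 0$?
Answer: $- \frac{1}{252} \approx -0.0039683$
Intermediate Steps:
$x = 0$ ($x = - \frac{\left(-4\right) 0}{3} = \left(- \frac{1}{3}\right) 0 = 0$)
$j = 0$ ($j = 0 \left(-556\right) = 0$)
$L{\left(Y \right)} = 2 Y$ ($L{\left(Y \right)} = Y + Y = 2 Y$)
$\frac{1}{L{\left(-126 \right)} + j} = \frac{1}{2 \left(-126\right) + 0} = \frac{1}{-252 + 0} = \frac{1}{-252} = - \frac{1}{252}$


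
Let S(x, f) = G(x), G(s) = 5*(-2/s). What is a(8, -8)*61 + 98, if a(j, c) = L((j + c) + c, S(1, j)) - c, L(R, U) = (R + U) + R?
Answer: -1000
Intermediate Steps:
G(s) = -10/s
S(x, f) = -10/x
L(R, U) = U + 2*R
a(j, c) = -10 + 2*j + 3*c (a(j, c) = (-10/1 + 2*((j + c) + c)) - c = (-10*1 + 2*((c + j) + c)) - c = (-10 + 2*(j + 2*c)) - c = (-10 + (2*j + 4*c)) - c = (-10 + 2*j + 4*c) - c = -10 + 2*j + 3*c)
a(8, -8)*61 + 98 = (-10 + 2*8 + 3*(-8))*61 + 98 = (-10 + 16 - 24)*61 + 98 = -18*61 + 98 = -1098 + 98 = -1000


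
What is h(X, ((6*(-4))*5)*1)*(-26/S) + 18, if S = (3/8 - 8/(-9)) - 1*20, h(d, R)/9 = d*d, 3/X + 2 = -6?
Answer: 106605/5396 ≈ 19.756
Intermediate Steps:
X = -3/8 (X = 3/(-2 - 6) = 3/(-8) = 3*(-⅛) = -3/8 ≈ -0.37500)
h(d, R) = 9*d² (h(d, R) = 9*(d*d) = 9*d²)
S = -1349/72 (S = (3*(⅛) - 8*(-⅑)) - 20 = (3/8 + 8/9) - 20 = 91/72 - 20 = -1349/72 ≈ -18.736)
h(X, ((6*(-4))*5)*1)*(-26/S) + 18 = (9*(-3/8)²)*(-26/(-1349/72)) + 18 = (9*(9/64))*(-26*(-72/1349)) + 18 = (81/64)*(1872/1349) + 18 = 9477/5396 + 18 = 106605/5396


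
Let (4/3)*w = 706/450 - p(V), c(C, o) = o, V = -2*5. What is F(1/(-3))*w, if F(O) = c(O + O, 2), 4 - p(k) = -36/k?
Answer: 263/150 ≈ 1.7533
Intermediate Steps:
V = -10
p(k) = 4 + 36/k (p(k) = 4 - (-36)/k = 4 + 36/k)
F(O) = 2
w = 263/300 (w = 3*(706/450 - (4 + 36/(-10)))/4 = 3*(706*(1/450) - (4 + 36*(-1/10)))/4 = 3*(353/225 - (4 - 18/5))/4 = 3*(353/225 - 1*2/5)/4 = 3*(353/225 - 2/5)/4 = (3/4)*(263/225) = 263/300 ≈ 0.87667)
F(1/(-3))*w = 2*(263/300) = 263/150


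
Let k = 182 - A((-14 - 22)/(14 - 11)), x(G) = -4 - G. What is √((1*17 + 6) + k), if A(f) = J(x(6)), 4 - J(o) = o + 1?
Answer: 8*√3 ≈ 13.856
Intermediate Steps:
J(o) = 3 - o (J(o) = 4 - (o + 1) = 4 - (1 + o) = 4 + (-1 - o) = 3 - o)
A(f) = 13 (A(f) = 3 - (-4 - 1*6) = 3 - (-4 - 6) = 3 - 1*(-10) = 3 + 10 = 13)
k = 169 (k = 182 - 1*13 = 182 - 13 = 169)
√((1*17 + 6) + k) = √((1*17 + 6) + 169) = √((17 + 6) + 169) = √(23 + 169) = √192 = 8*√3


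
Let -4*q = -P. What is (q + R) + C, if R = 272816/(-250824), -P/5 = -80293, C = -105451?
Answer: -637825075/125412 ≈ -5085.8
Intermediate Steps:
P = 401465 (P = -5*(-80293) = 401465)
q = 401465/4 (q = -(-1)*401465/4 = -¼*(-401465) = 401465/4 ≈ 1.0037e+5)
R = -34102/31353 (R = 272816*(-1/250824) = -34102/31353 ≈ -1.0877)
(q + R) + C = (401465/4 - 34102/31353) - 105451 = 12586995737/125412 - 105451 = -637825075/125412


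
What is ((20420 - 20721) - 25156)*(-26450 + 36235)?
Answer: -249096745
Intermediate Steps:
((20420 - 20721) - 25156)*(-26450 + 36235) = (-301 - 25156)*9785 = -25457*9785 = -249096745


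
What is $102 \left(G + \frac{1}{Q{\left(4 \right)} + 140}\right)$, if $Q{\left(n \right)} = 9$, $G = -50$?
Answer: $- \frac{759798}{149} \approx -5099.3$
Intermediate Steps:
$102 \left(G + \frac{1}{Q{\left(4 \right)} + 140}\right) = 102 \left(-50 + \frac{1}{9 + 140}\right) = 102 \left(-50 + \frac{1}{149}\right) = 102 \left(- \frac{7449}{149}\right) = - \frac{759798}{149}$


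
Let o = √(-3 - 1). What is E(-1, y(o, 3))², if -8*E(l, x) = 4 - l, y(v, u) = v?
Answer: 25/64 ≈ 0.39063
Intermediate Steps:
o = 2*I (o = √(-4) = 2*I ≈ 2.0*I)
E(l, x) = -½ + l/8 (E(l, x) = -(4 - l)/8 = -½ + l/8)
E(-1, y(o, 3))² = (-½ + (⅛)*(-1))² = (-½ - ⅛)² = (-5/8)² = 25/64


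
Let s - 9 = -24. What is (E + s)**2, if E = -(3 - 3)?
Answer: 225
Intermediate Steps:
s = -15 (s = 9 - 24 = -15)
E = 0 (E = -1*0 = 0)
(E + s)**2 = (0 - 15)**2 = (-15)**2 = 225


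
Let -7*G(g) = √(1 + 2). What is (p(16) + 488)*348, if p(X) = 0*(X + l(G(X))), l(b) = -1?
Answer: 169824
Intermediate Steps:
G(g) = -√3/7 (G(g) = -√(1 + 2)/7 = -√3/7)
p(X) = 0 (p(X) = 0*(X - 1) = 0*(-1 + X) = 0)
(p(16) + 488)*348 = (0 + 488)*348 = 488*348 = 169824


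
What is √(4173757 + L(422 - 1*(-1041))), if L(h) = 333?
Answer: √4174090 ≈ 2043.1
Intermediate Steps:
√(4173757 + L(422 - 1*(-1041))) = √(4173757 + 333) = √4174090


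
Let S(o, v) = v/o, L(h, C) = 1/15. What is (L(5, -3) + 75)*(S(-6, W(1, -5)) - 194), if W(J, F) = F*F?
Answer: -669407/45 ≈ -14876.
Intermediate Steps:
W(J, F) = F**2
L(h, C) = 1/15
(L(5, -3) + 75)*(S(-6, W(1, -5)) - 194) = (1/15 + 75)*((-5)**2/(-6) - 194) = 1126*(25*(-1/6) - 194)/15 = 1126*(-25/6 - 194)/15 = (1126/15)*(-1189/6) = -669407/45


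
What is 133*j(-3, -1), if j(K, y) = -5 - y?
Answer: -532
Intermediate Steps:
133*j(-3, -1) = 133*(-5 - 1*(-1)) = 133*(-5 + 1) = 133*(-4) = -532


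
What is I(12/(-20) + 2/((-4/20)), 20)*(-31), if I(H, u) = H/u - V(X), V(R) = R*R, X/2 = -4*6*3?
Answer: 64283243/100 ≈ 6.4283e+5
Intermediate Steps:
X = -144 (X = 2*(-4*6*3) = 2*(-24*3) = 2*(-72) = -144)
V(R) = R²
I(H, u) = -20736 + H/u (I(H, u) = H/u - 1*(-144)² = H/u - 1*20736 = H/u - 20736 = -20736 + H/u)
I(12/(-20) + 2/((-4/20)), 20)*(-31) = (-20736 + (12/(-20) + 2/((-4/20)))/20)*(-31) = (-20736 + (12*(-1/20) + 2/((-4*1/20)))*(1/20))*(-31) = (-20736 + (-⅗ + 2/(-⅕))*(1/20))*(-31) = (-20736 + (-⅗ + 2*(-5))*(1/20))*(-31) = (-20736 + (-⅗ - 10)*(1/20))*(-31) = (-20736 - 53/5*1/20)*(-31) = (-20736 - 53/100)*(-31) = -2073653/100*(-31) = 64283243/100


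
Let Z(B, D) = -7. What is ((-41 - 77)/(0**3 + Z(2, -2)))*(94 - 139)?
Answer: -5310/7 ≈ -758.57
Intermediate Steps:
((-41 - 77)/(0**3 + Z(2, -2)))*(94 - 139) = ((-41 - 77)/(0**3 - 7))*(94 - 139) = -118/(0 - 7)*(-45) = -118/(-7)*(-45) = -118*(-1/7)*(-45) = (118/7)*(-45) = -5310/7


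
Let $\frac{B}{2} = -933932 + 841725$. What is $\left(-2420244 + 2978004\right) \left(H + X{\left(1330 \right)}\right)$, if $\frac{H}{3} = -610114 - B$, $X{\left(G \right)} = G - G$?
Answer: $-712315296000$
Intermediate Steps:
$B = -184414$ ($B = 2 \left(-933932 + 841725\right) = 2 \left(-92207\right) = -184414$)
$X{\left(G \right)} = 0$
$H = -1277100$ ($H = 3 \left(-610114 - -184414\right) = 3 \left(-610114 + 184414\right) = 3 \left(-425700\right) = -1277100$)
$\left(-2420244 + 2978004\right) \left(H + X{\left(1330 \right)}\right) = \left(-2420244 + 2978004\right) \left(-1277100 + 0\right) = 557760 \left(-1277100\right) = -712315296000$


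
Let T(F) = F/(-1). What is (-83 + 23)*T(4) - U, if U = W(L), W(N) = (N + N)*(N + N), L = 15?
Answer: -660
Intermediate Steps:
T(F) = -F (T(F) = F*(-1) = -F)
W(N) = 4*N**2 (W(N) = (2*N)*(2*N) = 4*N**2)
U = 900 (U = 4*15**2 = 4*225 = 900)
(-83 + 23)*T(4) - U = (-83 + 23)*(-1*4) - 1*900 = -60*(-4) - 900 = 240 - 900 = -660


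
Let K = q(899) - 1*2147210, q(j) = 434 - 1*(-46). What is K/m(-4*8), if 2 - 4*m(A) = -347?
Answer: -8586920/349 ≈ -24604.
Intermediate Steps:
m(A) = 349/4 (m(A) = ½ - ¼*(-347) = ½ + 347/4 = 349/4)
q(j) = 480 (q(j) = 434 + 46 = 480)
K = -2146730 (K = 480 - 1*2147210 = 480 - 2147210 = -2146730)
K/m(-4*8) = -2146730/349/4 = -2146730*4/349 = -8586920/349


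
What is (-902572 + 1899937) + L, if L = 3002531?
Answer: 3999896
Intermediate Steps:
(-902572 + 1899937) + L = (-902572 + 1899937) + 3002531 = 997365 + 3002531 = 3999896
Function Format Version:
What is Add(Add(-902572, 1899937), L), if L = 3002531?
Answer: 3999896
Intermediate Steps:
Add(Add(-902572, 1899937), L) = Add(Add(-902572, 1899937), 3002531) = Add(997365, 3002531) = 3999896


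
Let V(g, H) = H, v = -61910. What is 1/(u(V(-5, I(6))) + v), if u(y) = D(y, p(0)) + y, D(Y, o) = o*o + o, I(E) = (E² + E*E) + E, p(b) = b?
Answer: -1/61832 ≈ -1.6173e-5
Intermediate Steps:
I(E) = E + 2*E² (I(E) = (E² + E²) + E = 2*E² + E = E + 2*E²)
D(Y, o) = o + o² (D(Y, o) = o² + o = o + o²)
u(y) = y (u(y) = 0*(1 + 0) + y = 0*1 + y = 0 + y = y)
1/(u(V(-5, I(6))) + v) = 1/(6*(1 + 2*6) - 61910) = 1/(6*(1 + 12) - 61910) = 1/(6*13 - 61910) = 1/(78 - 61910) = 1/(-61832) = -1/61832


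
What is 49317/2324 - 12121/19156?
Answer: 57284203/2782409 ≈ 20.588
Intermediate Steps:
49317/2324 - 12121/19156 = 57284203/2782409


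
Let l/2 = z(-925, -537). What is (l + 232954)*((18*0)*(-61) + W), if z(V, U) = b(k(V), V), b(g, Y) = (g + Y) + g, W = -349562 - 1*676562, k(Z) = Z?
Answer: -233344702096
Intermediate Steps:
W = -1026124 (W = -349562 - 676562 = -1026124)
b(g, Y) = Y + 2*g (b(g, Y) = (Y + g) + g = Y + 2*g)
z(V, U) = 3*V (z(V, U) = V + 2*V = 3*V)
l = -5550 (l = 2*(3*(-925)) = 2*(-2775) = -5550)
(l + 232954)*((18*0)*(-61) + W) = (-5550 + 232954)*((18*0)*(-61) - 1026124) = 227404*(0*(-61) - 1026124) = 227404*(0 - 1026124) = 227404*(-1026124) = -233344702096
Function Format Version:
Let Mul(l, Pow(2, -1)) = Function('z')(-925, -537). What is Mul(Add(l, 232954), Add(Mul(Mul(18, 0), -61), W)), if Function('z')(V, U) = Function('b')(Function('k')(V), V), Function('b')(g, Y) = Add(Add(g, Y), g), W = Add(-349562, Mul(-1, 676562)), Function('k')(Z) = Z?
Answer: -233344702096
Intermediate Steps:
W = -1026124 (W = Add(-349562, -676562) = -1026124)
Function('b')(g, Y) = Add(Y, Mul(2, g)) (Function('b')(g, Y) = Add(Add(Y, g), g) = Add(Y, Mul(2, g)))
Function('z')(V, U) = Mul(3, V) (Function('z')(V, U) = Add(V, Mul(2, V)) = Mul(3, V))
l = -5550 (l = Mul(2, Mul(3, -925)) = Mul(2, -2775) = -5550)
Mul(Add(l, 232954), Add(Mul(Mul(18, 0), -61), W)) = Mul(Add(-5550, 232954), Add(Mul(Mul(18, 0), -61), -1026124)) = Mul(227404, Add(Mul(0, -61), -1026124)) = Mul(227404, Add(0, -1026124)) = Mul(227404, -1026124) = -233344702096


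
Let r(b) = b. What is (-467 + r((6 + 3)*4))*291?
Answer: -125421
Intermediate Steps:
(-467 + r((6 + 3)*4))*291 = (-467 + (6 + 3)*4)*291 = (-467 + 9*4)*291 = (-467 + 36)*291 = -431*291 = -125421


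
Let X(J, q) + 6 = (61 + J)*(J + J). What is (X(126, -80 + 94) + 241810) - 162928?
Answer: 126000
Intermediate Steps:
X(J, q) = -6 + 2*J*(61 + J) (X(J, q) = -6 + (61 + J)*(J + J) = -6 + (61 + J)*(2*J) = -6 + 2*J*(61 + J))
(X(126, -80 + 94) + 241810) - 162928 = ((-6 + 2*126**2 + 122*126) + 241810) - 162928 = ((-6 + 2*15876 + 15372) + 241810) - 162928 = ((-6 + 31752 + 15372) + 241810) - 162928 = (47118 + 241810) - 162928 = 288928 - 162928 = 126000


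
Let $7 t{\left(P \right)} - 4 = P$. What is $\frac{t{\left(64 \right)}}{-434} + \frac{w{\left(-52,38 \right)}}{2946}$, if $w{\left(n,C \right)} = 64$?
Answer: $- \frac{1474}{2237487} \approx -0.00065877$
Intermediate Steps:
$t{\left(P \right)} = \frac{4}{7} + \frac{P}{7}$
$\frac{t{\left(64 \right)}}{-434} + \frac{w{\left(-52,38 \right)}}{2946} = \frac{\frac{4}{7} + \frac{1}{7} \cdot 64}{-434} + \frac{64}{2946} = \left(\frac{4}{7} + \frac{64}{7}\right) \left(- \frac{1}{434}\right) + 64 \cdot \frac{1}{2946} = \frac{68}{7} \left(- \frac{1}{434}\right) + \frac{32}{1473} = - \frac{34}{1519} + \frac{32}{1473} = - \frac{1474}{2237487}$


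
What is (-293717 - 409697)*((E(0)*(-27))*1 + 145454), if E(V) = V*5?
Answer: -102314379956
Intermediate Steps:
E(V) = 5*V
(-293717 - 409697)*((E(0)*(-27))*1 + 145454) = (-293717 - 409697)*(((5*0)*(-27))*1 + 145454) = -703414*((0*(-27))*1 + 145454) = -703414*(0*1 + 145454) = -703414*(0 + 145454) = -703414*145454 = -102314379956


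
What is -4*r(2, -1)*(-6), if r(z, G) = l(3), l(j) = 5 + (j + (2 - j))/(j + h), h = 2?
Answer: 648/5 ≈ 129.60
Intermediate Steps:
l(j) = 5 + 2/(2 + j) (l(j) = 5 + (j + (2 - j))/(j + 2) = 5 + 2/(2 + j))
r(z, G) = 27/5 (r(z, G) = (12 + 5*3)/(2 + 3) = (12 + 15)/5 = (⅕)*27 = 27/5)
-4*r(2, -1)*(-6) = -4*27/5*(-6) = -108/5*(-6) = 648/5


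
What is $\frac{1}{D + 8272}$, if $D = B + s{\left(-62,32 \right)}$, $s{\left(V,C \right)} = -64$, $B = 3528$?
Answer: $\frac{1}{11736} \approx 8.5208 \cdot 10^{-5}$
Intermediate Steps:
$D = 3464$ ($D = 3528 - 64 = 3464$)
$\frac{1}{D + 8272} = \frac{1}{3464 + 8272} = \frac{1}{11736}$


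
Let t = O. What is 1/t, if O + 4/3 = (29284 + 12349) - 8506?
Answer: 3/99377 ≈ 3.0188e-5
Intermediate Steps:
O = 99377/3 (O = -4/3 + ((29284 + 12349) - 8506) = -4/3 + (41633 - 8506) = -4/3 + 33127 = 99377/3 ≈ 33126.)
t = 99377/3 ≈ 33126.
1/t = 1/(99377/3) = 3/99377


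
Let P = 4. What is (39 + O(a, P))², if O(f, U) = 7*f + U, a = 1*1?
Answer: 2500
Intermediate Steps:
a = 1
O(f, U) = U + 7*f
(39 + O(a, P))² = (39 + (4 + 7*1))² = (39 + (4 + 7))² = (39 + 11)² = 50² = 2500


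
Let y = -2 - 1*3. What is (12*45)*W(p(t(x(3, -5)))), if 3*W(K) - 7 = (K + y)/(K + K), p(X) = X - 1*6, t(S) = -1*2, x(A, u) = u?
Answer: 5625/4 ≈ 1406.3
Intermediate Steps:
t(S) = -2
y = -5 (y = -2 - 3 = -5)
p(X) = -6 + X (p(X) = X - 6 = -6 + X)
W(K) = 7/3 + (-5 + K)/(6*K) (W(K) = 7/3 + ((K - 5)/(K + K))/3 = 7/3 + ((-5 + K)/((2*K)))/3 = 7/3 + ((-5 + K)*(1/(2*K)))/3 = 7/3 + ((-5 + K)/(2*K))/3 = 7/3 + (-5 + K)/(6*K))
(12*45)*W(p(t(x(3, -5)))) = (12*45)*(5*(-1 + 3*(-6 - 2))/(6*(-6 - 2))) = 540*((⅚)*(-1 + 3*(-8))/(-8)) = 540*((⅚)*(-⅛)*(-1 - 24)) = 540*((⅚)*(-⅛)*(-25)) = 540*(125/48) = 5625/4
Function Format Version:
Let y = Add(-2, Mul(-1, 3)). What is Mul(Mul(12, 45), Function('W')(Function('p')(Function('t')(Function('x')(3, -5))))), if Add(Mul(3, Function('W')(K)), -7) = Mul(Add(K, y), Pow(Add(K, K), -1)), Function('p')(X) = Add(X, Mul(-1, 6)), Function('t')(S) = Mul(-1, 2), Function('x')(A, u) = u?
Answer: Rational(5625, 4) ≈ 1406.3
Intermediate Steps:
Function('t')(S) = -2
y = -5 (y = Add(-2, -3) = -5)
Function('p')(X) = Add(-6, X) (Function('p')(X) = Add(X, -6) = Add(-6, X))
Function('W')(K) = Add(Rational(7, 3), Mul(Rational(1, 6), Pow(K, -1), Add(-5, K))) (Function('W')(K) = Add(Rational(7, 3), Mul(Rational(1, 3), Mul(Add(K, -5), Pow(Add(K, K), -1)))) = Add(Rational(7, 3), Mul(Rational(1, 3), Mul(Add(-5, K), Pow(Mul(2, K), -1)))) = Add(Rational(7, 3), Mul(Rational(1, 3), Mul(Add(-5, K), Mul(Rational(1, 2), Pow(K, -1))))) = Add(Rational(7, 3), Mul(Rational(1, 3), Mul(Rational(1, 2), Pow(K, -1), Add(-5, K)))) = Add(Rational(7, 3), Mul(Rational(1, 6), Pow(K, -1), Add(-5, K))))
Mul(Mul(12, 45), Function('W')(Function('p')(Function('t')(Function('x')(3, -5))))) = Mul(Mul(12, 45), Mul(Rational(5, 6), Pow(Add(-6, -2), -1), Add(-1, Mul(3, Add(-6, -2))))) = Mul(540, Mul(Rational(5, 6), Pow(-8, -1), Add(-1, Mul(3, -8)))) = Mul(540, Mul(Rational(5, 6), Rational(-1, 8), Add(-1, -24))) = Mul(540, Mul(Rational(5, 6), Rational(-1, 8), -25)) = Mul(540, Rational(125, 48)) = Rational(5625, 4)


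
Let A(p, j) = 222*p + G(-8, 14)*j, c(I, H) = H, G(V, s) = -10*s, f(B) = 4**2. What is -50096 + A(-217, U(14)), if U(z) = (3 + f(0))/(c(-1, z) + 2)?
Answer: -393745/4 ≈ -98436.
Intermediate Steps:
f(B) = 16
U(z) = 19/(2 + z) (U(z) = (3 + 16)/(z + 2) = 19/(2 + z))
A(p, j) = -140*j + 222*p (A(p, j) = 222*p + (-10*14)*j = 222*p - 140*j = -140*j + 222*p)
-50096 + A(-217, U(14)) = -50096 + (-2660/(2 + 14) + 222*(-217)) = -50096 + (-2660/16 - 48174) = -50096 + (-140*19/16 - 48174) = -50096 + (-665/4 - 48174) = -50096 - 193361/4 = -393745/4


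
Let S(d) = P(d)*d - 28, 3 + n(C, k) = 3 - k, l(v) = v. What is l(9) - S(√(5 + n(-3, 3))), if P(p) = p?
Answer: 35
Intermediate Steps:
n(C, k) = -k (n(C, k) = -3 + (3 - k) = -k)
S(d) = -28 + d² (S(d) = d*d - 28 = d² - 28 = -28 + d²)
l(9) - S(√(5 + n(-3, 3))) = 9 - (-28 + (√(5 - 1*3))²) = 9 - (-28 + (√(5 - 3))²) = 9 - (-28 + (√2)²) = 9 - (-28 + 2) = 9 - 1*(-26) = 9 + 26 = 35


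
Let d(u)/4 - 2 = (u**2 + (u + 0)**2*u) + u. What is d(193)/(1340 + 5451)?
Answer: 28906004/6791 ≈ 4256.5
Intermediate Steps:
d(u) = 8 + 4*u + 4*u**2 + 4*u**3 (d(u) = 8 + 4*((u**2 + (u + 0)**2*u) + u) = 8 + 4*((u**2 + u**2*u) + u) = 8 + 4*((u**2 + u**3) + u) = 8 + 4*(u + u**2 + u**3) = 8 + (4*u + 4*u**2 + 4*u**3) = 8 + 4*u + 4*u**2 + 4*u**3)
d(193)/(1340 + 5451) = (8 + 4*193 + 4*193**2 + 4*193**3)/(1340 + 5451) = (8 + 772 + 4*37249 + 4*7189057)/6791 = (8 + 772 + 148996 + 28756228)*(1/6791) = 28906004*(1/6791) = 28906004/6791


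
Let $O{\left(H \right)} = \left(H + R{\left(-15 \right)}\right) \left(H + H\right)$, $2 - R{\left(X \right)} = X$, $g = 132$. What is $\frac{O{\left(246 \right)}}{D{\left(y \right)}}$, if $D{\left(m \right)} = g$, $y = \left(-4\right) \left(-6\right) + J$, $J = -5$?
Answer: $\frac{10783}{11} \approx 980.27$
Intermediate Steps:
$R{\left(X \right)} = 2 - X$
$y = 19$ ($y = \left(-4\right) \left(-6\right) - 5 = 24 - 5 = 19$)
$D{\left(m \right)} = 132$
$O{\left(H \right)} = 2 H \left(17 + H\right)$ ($O{\left(H \right)} = \left(H + \left(2 - -15\right)\right) \left(H + H\right) = \left(H + \left(2 + 15\right)\right) 2 H = \left(H + 17\right) 2 H = \left(17 + H\right) 2 H = 2 H \left(17 + H\right)$)
$\frac{O{\left(246 \right)}}{D{\left(y \right)}} = \frac{2 \cdot 246 \left(17 + 246\right)}{132} = 2 \cdot 246 \cdot 263 \cdot \frac{1}{132} = 129396 \cdot \frac{1}{132} = \frac{10783}{11}$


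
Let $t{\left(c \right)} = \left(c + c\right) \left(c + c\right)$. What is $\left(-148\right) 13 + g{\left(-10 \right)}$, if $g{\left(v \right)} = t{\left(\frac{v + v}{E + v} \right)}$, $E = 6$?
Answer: $-1824$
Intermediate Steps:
$t{\left(c \right)} = 4 c^{2}$ ($t{\left(c \right)} = 2 c 2 c = 4 c^{2}$)
$g{\left(v \right)} = \frac{16 v^{2}}{\left(6 + v\right)^{2}}$ ($g{\left(v \right)} = 4 \left(\frac{v + v}{6 + v}\right)^{2} = 4 \left(\frac{2 v}{6 + v}\right)^{2} = 4 \frac{4 v^{2}}{\left(6 + v\right)^{2}} = \frac{16 v^{2}}{\left(6 + v\right)^{2}}$)
$\left(-148\right) 13 + g{\left(-10 \right)} = \left(-148\right) 13 + \frac{16 \left(-10\right)^{2}}{\left(6 - 10\right)^{2}} = -1924 + 16 \cdot 100 \cdot \frac{1}{16} = -1924 + 100 = -1824$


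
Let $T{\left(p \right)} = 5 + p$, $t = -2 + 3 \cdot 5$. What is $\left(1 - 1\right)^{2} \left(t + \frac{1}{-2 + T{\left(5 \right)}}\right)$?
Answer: $0$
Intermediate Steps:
$t = 13$ ($t = -2 + 15 = 13$)
$\left(1 - 1\right)^{2} \left(t + \frac{1}{-2 + T{\left(5 \right)}}\right) = \left(1 - 1\right)^{2} \left(13 + \frac{1}{-2 + \left(5 + 5\right)}\right) = 0^{2} \left(13 + \frac{1}{-2 + 10}\right) = 0 \left(13 + \frac{1}{8}\right) = 0 \cdot \frac{105}{8} = 0$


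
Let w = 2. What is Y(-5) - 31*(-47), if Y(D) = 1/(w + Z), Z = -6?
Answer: 5827/4 ≈ 1456.8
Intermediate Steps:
Y(D) = -¼ (Y(D) = 1/(2 - 6) = 1/(-4) = -¼)
Y(-5) - 31*(-47) = -¼ - 31*(-47) = -¼ + 1457 = 5827/4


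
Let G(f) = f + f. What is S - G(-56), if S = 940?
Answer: 1052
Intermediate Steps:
G(f) = 2*f
S - G(-56) = 940 - 2*(-56) = 940 - 1*(-112) = 940 + 112 = 1052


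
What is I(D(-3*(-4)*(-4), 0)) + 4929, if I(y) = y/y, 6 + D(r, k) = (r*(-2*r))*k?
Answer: 4930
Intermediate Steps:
D(r, k) = -6 - 2*k*r² (D(r, k) = -6 + (r*(-2*r))*k = -6 + (-2*r²)*k = -6 - 2*k*r²)
I(y) = 1
I(D(-3*(-4)*(-4), 0)) + 4929 = 1 + 4929 = 4930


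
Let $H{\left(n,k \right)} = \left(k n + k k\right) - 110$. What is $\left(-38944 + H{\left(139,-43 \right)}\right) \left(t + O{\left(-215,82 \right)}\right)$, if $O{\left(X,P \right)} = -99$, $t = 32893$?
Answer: $-1416110508$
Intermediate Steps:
$H{\left(n,k \right)} = -110 + k^{2} + k n$ ($H{\left(n,k \right)} = \left(k n + k^{2}\right) - 110 = \left(k^{2} + k n\right) - 110 = -110 + k^{2} + k n$)
$\left(-38944 + H{\left(139,-43 \right)}\right) \left(t + O{\left(-215,82 \right)}\right) = \left(-38944 - \left(6087 - 1849\right)\right) \left(32893 - 99\right) = \left(-38944 - 4238\right) 32794 = \left(-43182\right) 32794 = -1416110508$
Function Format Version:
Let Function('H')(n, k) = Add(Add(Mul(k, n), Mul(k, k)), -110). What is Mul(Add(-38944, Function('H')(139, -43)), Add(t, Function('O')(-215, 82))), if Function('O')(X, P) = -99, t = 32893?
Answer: -1416110508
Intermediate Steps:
Function('H')(n, k) = Add(-110, Pow(k, 2), Mul(k, n)) (Function('H')(n, k) = Add(Add(Mul(k, n), Pow(k, 2)), -110) = Add(Add(Pow(k, 2), Mul(k, n)), -110) = Add(-110, Pow(k, 2), Mul(k, n)))
Mul(Add(-38944, Function('H')(139, -43)), Add(t, Function('O')(-215, 82))) = Mul(Add(-38944, Add(-110, Pow(-43, 2), Mul(-43, 139))), Add(32893, -99)) = Mul(Add(-38944, Add(-110, 1849, -5977)), 32794) = Mul(Add(-38944, -4238), 32794) = Mul(-43182, 32794) = -1416110508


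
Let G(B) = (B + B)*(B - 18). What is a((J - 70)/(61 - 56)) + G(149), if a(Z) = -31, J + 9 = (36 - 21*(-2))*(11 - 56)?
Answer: 39007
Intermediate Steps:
J = -3519 (J = -9 + (36 - 21*(-2))*(11 - 56) = -9 + (36 + 42)*(-45) = -9 + 78*(-45) = -9 - 3510 = -3519)
G(B) = 2*B*(-18 + B) (G(B) = (2*B)*(-18 + B) = 2*B*(-18 + B))
a((J - 70)/(61 - 56)) + G(149) = -31 + 2*149*(-18 + 149) = -31 + 2*149*131 = -31 + 39038 = 39007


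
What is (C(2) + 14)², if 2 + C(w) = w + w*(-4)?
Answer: 36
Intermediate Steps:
C(w) = -2 - 3*w (C(w) = -2 + (w + w*(-4)) = -2 + (w - 4*w) = -2 - 3*w)
(C(2) + 14)² = ((-2 - 3*2) + 14)² = ((-2 - 6) + 14)² = (-8 + 14)² = 6² = 36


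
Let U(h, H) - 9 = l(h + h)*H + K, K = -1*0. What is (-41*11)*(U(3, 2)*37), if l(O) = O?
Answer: -350427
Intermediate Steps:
K = 0
U(h, H) = 9 + 2*H*h (U(h, H) = 9 + ((h + h)*H + 0) = 9 + ((2*h)*H + 0) = 9 + (2*H*h + 0) = 9 + 2*H*h)
(-41*11)*(U(3, 2)*37) = (-41*11)*((9 + 2*2*3)*37) = -451*(9 + 12)*37 = -9471*37 = -451*777 = -350427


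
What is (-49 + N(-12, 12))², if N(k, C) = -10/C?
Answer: 89401/36 ≈ 2483.4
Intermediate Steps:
(-49 + N(-12, 12))² = (-49 - 10/12)² = (-49 - 10*1/12)² = (-49 - ⅚)² = (-299/6)² = 89401/36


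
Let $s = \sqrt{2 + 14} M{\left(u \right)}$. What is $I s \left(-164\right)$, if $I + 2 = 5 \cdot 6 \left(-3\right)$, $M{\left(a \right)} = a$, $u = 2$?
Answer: $120704$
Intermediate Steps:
$s = 8$ ($s = \sqrt{2 + 14} \cdot 2 = \sqrt{16} \cdot 2 = 4 \cdot 2 = 8$)
$I = -92$ ($I = -2 + 5 \cdot 6 \left(-3\right) = -2 + 30 \left(-3\right) = -2 - 90 = -92$)
$I s \left(-164\right) = \left(-92\right) 8 \left(-164\right) = \left(-736\right) \left(-164\right) = 120704$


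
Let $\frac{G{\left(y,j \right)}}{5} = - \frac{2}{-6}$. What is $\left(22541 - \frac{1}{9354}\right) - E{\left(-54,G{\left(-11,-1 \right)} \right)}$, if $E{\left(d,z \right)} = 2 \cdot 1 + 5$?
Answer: $\frac{210783035}{9354} \approx 22534.0$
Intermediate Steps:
$G{\left(y,j \right)} = \frac{5}{3}$ ($G{\left(y,j \right)} = 5 \left(- \frac{2}{-6}\right) = 5 \left(\left(-2\right) \left(- \frac{1}{6}\right)\right) = 5 \cdot \frac{1}{3} = \frac{5}{3}$)
$E{\left(d,z \right)} = 7$ ($E{\left(d,z \right)} = 2 + 5 = 7$)
$\left(22541 - \frac{1}{9354}\right) - E{\left(-54,G{\left(-11,-1 \right)} \right)} = \left(22541 - \frac{1}{9354}\right) - 7 = \frac{210848513}{9354} - 7 = \frac{210783035}{9354}$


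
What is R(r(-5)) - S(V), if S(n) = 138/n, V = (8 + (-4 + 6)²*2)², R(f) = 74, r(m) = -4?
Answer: 9403/128 ≈ 73.461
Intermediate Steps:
V = 256 (V = (8 + 2²*2)² = (8 + 4*2)² = (8 + 8)² = 16² = 256)
R(r(-5)) - S(V) = 74 - 138/256 = 74 - 1*69/128 = 74 - 69/128 = 9403/128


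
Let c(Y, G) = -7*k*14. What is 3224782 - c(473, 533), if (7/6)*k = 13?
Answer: 3225874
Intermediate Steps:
k = 78/7 (k = (6/7)*13 = 78/7 ≈ 11.143)
c(Y, G) = -1092 (c(Y, G) = -7*78/7*14 = -78*14 = -1092)
3224782 - c(473, 533) = 3224782 - 1*(-1092) = 3224782 + 1092 = 3225874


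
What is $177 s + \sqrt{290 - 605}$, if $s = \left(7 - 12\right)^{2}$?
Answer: $4425 + 3 i \sqrt{35} \approx 4425.0 + 17.748 i$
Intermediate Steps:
$s = 25$ ($s = \left(-5\right)^{2} = 25$)
$177 s + \sqrt{290 - 605} = 177 \cdot 25 + \sqrt{290 - 605} = 4425 + \sqrt{-315} = 4425 + 3 i \sqrt{35}$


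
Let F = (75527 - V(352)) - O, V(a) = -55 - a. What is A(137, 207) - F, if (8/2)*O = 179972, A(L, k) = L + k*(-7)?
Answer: -32253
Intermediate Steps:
A(L, k) = L - 7*k
O = 44993 (O = (1/4)*179972 = 44993)
F = 30941 (F = (75527 - (-55 - 1*352)) - 1*44993 = (75527 - (-55 - 352)) - 44993 = (75527 - 1*(-407)) - 44993 = (75527 + 407) - 44993 = 75934 - 44993 = 30941)
A(137, 207) - F = (137 - 7*207) - 1*30941 = (137 - 1449) - 30941 = -1312 - 30941 = -32253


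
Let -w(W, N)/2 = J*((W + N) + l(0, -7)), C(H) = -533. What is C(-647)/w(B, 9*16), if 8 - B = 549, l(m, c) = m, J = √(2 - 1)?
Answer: -533/794 ≈ -0.67128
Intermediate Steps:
J = 1 (J = √1 = 1)
B = -541 (B = 8 - 1*549 = 8 - 549 = -541)
w(W, N) = -2*N - 2*W (w(W, N) = -2*((W + N) + 0) = -2*((N + W) + 0) = -2*(N + W) = -2*N - 2*W)
C(-647)/w(B, 9*16) = -533/(-18*16 - 2*(-541)) = -533/(-2*144 + 1082) = -533/(-288 + 1082) = -533/794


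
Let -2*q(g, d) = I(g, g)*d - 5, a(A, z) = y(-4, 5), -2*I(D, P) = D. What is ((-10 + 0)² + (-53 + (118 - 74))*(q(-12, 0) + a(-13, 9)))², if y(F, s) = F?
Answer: 51529/4 ≈ 12882.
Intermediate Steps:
I(D, P) = -D/2
a(A, z) = -4
q(g, d) = 5/2 + d*g/4 (q(g, d) = -((-g/2)*d - 5)/2 = -(-d*g/2 - 5)/2 = -(-5 - d*g/2)/2 = 5/2 + d*g/4)
((-10 + 0)² + (-53 + (118 - 74))*(q(-12, 0) + a(-13, 9)))² = ((-10 + 0)² + (-53 + (118 - 74))*((5/2 + (¼)*0*(-12)) - 4))² = ((-10)² + (-53 + 44)*((5/2 + 0) - 4))² = (100 - 9*(5/2 - 4))² = (100 - 9*(-3/2))² = (100 + 27/2)² = (227/2)² = 51529/4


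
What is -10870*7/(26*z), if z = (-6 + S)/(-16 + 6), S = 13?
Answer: 54350/13 ≈ 4180.8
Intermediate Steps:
z = -7/10 (z = (-6 + 13)/(-16 + 6) = 7/(-10) = 7*(-1/10) = -7/10 ≈ -0.70000)
-10870*7/(26*z) = -10870/((-26*(-7/10))*(-4/28)) = -10870/(91*(-4*1/28)/5) = -10870/((91/5)*(-1/7)) = -10870/(-13/5) = -10870*(-5/13) = 54350/13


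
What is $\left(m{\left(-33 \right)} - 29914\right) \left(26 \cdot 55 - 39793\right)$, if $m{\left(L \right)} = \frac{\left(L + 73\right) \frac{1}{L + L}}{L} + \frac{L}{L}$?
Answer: $\frac{1249683817031}{1089} \approx 1.1476 \cdot 10^{9}$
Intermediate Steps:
$m{\left(L \right)} = 1 + \frac{73 + L}{2 L^{2}}$ ($m{\left(L \right)} = \frac{\left(73 + L\right) \frac{1}{2 L}}{L} + 1 = \frac{\frac{1}{2} \frac{1}{L} \left(73 + L\right)}{L} + 1 = \frac{73 + L}{2 L^{2}} + 1 = 1 + \frac{73 + L}{2 L^{2}}$)
$\left(m{\left(-33 \right)} - 29914\right) \left(26 \cdot 55 - 39793\right) = \left(\frac{73 - 33 + 2 \left(-33\right)^{2}}{2 \cdot 1089} - 29914\right) \left(26 \cdot 55 - 39793\right) = \left(\frac{1}{2} \cdot \frac{1}{1089} \left(73 - 33 + 2 \cdot 1089\right) - 29914\right) \left(1430 - 39793\right) = \left(\frac{1}{2} \cdot \frac{1}{1089} \left(73 - 33 + 2178\right) - 29914\right) \left(-38363\right) = \left(\frac{1}{2} \cdot \frac{1}{1089} \cdot 2218 - 29914\right) \left(-38363\right) = \left(\frac{1109}{1089} - 29914\right) \left(-38363\right) = \left(- \frac{32575237}{1089}\right) \left(-38363\right) = \frac{1249683817031}{1089}$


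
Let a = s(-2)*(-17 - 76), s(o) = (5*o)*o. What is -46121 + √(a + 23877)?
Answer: -46121 + √22017 ≈ -45973.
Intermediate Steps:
s(o) = 5*o²
a = -1860 (a = (5*(-2)²)*(-17 - 76) = (5*4)*(-93) = 20*(-93) = -1860)
-46121 + √(a + 23877) = -46121 + √(-1860 + 23877) = -46121 + √22017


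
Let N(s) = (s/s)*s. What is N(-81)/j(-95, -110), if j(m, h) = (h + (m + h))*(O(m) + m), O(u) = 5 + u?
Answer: -9/6475 ≈ -0.0013900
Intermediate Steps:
j(m, h) = (5 + 2*m)*(m + 2*h) (j(m, h) = (h + (m + h))*((5 + m) + m) = (h + (h + m))*(5 + 2*m) = (m + 2*h)*(5 + 2*m) = (5 + 2*m)*(m + 2*h))
N(s) = s (N(s) = 1*s = s)
N(-81)/j(-95, -110) = -81/(2*(-95)² + 5*(-95) + 10*(-110) + 4*(-110)*(-95)) = -81/(2*9025 - 475 - 1100 + 41800) = -81/(18050 - 475 - 1100 + 41800) = -81/58275 = -81*1/58275 = -9/6475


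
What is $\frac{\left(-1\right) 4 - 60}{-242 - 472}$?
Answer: $\frac{32}{357} \approx 0.089636$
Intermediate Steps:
$\frac{\left(-1\right) 4 - 60}{-242 - 472} = \frac{-4 - 60}{-714} = \left(-64\right) \left(- \frac{1}{714}\right) = \frac{32}{357}$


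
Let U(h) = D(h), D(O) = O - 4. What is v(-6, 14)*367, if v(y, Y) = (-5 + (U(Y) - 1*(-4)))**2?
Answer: 29727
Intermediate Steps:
D(O) = -4 + O
U(h) = -4 + h
v(y, Y) = (-5 + Y)**2 (v(y, Y) = (-5 + ((-4 + Y) - 1*(-4)))**2 = (-5 + ((-4 + Y) + 4))**2 = (-5 + Y)**2)
v(-6, 14)*367 = (-5 + 14)**2*367 = 9**2*367 = 81*367 = 29727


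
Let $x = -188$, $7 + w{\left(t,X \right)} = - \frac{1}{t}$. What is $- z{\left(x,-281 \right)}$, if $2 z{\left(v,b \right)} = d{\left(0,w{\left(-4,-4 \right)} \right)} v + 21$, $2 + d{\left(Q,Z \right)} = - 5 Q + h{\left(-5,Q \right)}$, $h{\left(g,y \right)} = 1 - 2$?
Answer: $- \frac{585}{2} \approx -292.5$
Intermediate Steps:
$w{\left(t,X \right)} = -7 - \frac{1}{t}$
$h{\left(g,y \right)} = -1$
$d{\left(Q,Z \right)} = -3 - 5 Q$ ($d{\left(Q,Z \right)} = -2 - \left(1 + 5 Q\right) = -3 - 5 Q$)
$z{\left(v,b \right)} = \frac{21}{2} - \frac{3 v}{2}$ ($z{\left(v,b \right)} = \frac{\left(-3 - 0\right) v + 21}{2} = \frac{\left(-3 + 0\right) v + 21}{2} = \frac{- 3 v + 21}{2} = \frac{21 - 3 v}{2} = \frac{21}{2} - \frac{3 v}{2}$)
$- z{\left(x,-281 \right)} = - (\frac{21}{2} - -282) = - (\frac{21}{2} + 282) = \left(-1\right) \frac{585}{2} = - \frac{585}{2}$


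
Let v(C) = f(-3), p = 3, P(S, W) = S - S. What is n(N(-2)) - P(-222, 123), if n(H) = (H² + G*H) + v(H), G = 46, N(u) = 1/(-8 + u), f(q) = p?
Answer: -159/100 ≈ -1.5900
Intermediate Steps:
P(S, W) = 0
f(q) = 3
v(C) = 3
n(H) = 3 + H² + 46*H (n(H) = (H² + 46*H) + 3 = 3 + H² + 46*H)
n(N(-2)) - P(-222, 123) = (3 + (1/(-8 - 2))² + 46/(-8 - 2)) - 1*0 = (3 + (1/(-10))² + 46/(-10)) + 0 = (3 + (-⅒)² + 46*(-⅒)) + 0 = (3 + 1/100 - 23/5) + 0 = -159/100 + 0 = -159/100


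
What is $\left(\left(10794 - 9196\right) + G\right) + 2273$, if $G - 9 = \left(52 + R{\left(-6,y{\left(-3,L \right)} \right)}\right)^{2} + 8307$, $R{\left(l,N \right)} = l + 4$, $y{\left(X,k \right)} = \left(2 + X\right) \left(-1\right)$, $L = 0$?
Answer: $14687$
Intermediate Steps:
$y{\left(X,k \right)} = -2 - X$
$R{\left(l,N \right)} = 4 + l$
$G = 10816$ ($G = 9 + \left(\left(52 + \left(4 - 6\right)\right)^{2} + 8307\right) = 9 + \left(\left(52 - 2\right)^{2} + 8307\right) = 9 + \left(50^{2} + 8307\right) = 9 + \left(2500 + 8307\right) = 9 + 10807 = 10816$)
$\left(\left(10794 - 9196\right) + G\right) + 2273 = \left(\left(10794 - 9196\right) + 10816\right) + 2273 = \left(1598 + 10816\right) + 2273 = 12414 + 2273 = 14687$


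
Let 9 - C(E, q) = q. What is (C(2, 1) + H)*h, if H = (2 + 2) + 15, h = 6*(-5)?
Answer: -810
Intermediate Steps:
C(E, q) = 9 - q
h = -30
H = 19 (H = 4 + 15 = 19)
(C(2, 1) + H)*h = ((9 - 1*1) + 19)*(-30) = ((9 - 1) + 19)*(-30) = (8 + 19)*(-30) = 27*(-30) = -810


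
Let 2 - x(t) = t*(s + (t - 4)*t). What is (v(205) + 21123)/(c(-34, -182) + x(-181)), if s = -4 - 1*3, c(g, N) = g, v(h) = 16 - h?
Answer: 10467/3029743 ≈ 0.0034547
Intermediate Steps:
s = -7 (s = -4 - 3 = -7)
x(t) = 2 - t*(-7 + t*(-4 + t)) (x(t) = 2 - t*(-7 + (t - 4)*t) = 2 - t*(-7 + (-4 + t)*t) = 2 - t*(-7 + t*(-4 + t)))
(v(205) + 21123)/(c(-34, -182) + x(-181)) = ((16 - 1*205) + 21123)/(-34 + (2 - 1*(-181)³ + 4*(-181)² + 7*(-181))) = ((16 - 205) + 21123)/(-34 + (2 - 1*(-5929741) + 4*32761 - 1267)) = (-189 + 21123)/(-34 + (2 + 5929741 + 131044 - 1267)) = 20934/(-34 + 6059520) = 20934/6059486 = 20934*(1/6059486) = 10467/3029743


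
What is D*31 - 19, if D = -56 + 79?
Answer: 694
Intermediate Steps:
D = 23
D*31 - 19 = 23*31 - 19 = 713 - 19 = 694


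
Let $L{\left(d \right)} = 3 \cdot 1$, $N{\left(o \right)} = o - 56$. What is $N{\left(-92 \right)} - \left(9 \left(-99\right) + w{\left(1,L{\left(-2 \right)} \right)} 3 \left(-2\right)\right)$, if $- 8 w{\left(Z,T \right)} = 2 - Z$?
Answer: $\frac{2969}{4} \approx 742.25$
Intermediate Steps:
$N{\left(o \right)} = -56 + o$
$L{\left(d \right)} = 3$
$w{\left(Z,T \right)} = - \frac{1}{4} + \frac{Z}{8}$ ($w{\left(Z,T \right)} = - \frac{2 - Z}{8} = - \frac{1}{4} + \frac{Z}{8}$)
$N{\left(-92 \right)} - \left(9 \left(-99\right) + w{\left(1,L{\left(-2 \right)} \right)} 3 \left(-2\right)\right) = \left(-56 - 92\right) - \left(9 \left(-99\right) + \left(- \frac{1}{4} + \frac{1}{8} \cdot 1\right) 3 \left(-2\right)\right) = -148 - \left(-891 + \left(- \frac{1}{4} + \frac{1}{8}\right) 3 \left(-2\right)\right) = -148 - \left(-891 + \left(- \frac{1}{8}\right) 3 \left(-2\right)\right) = -148 - \left(-891 - - \frac{3}{4}\right) = -148 - \left(-891 + \frac{3}{4}\right) = -148 - - \frac{3561}{4} = -148 + \frac{3561}{4} = \frac{2969}{4}$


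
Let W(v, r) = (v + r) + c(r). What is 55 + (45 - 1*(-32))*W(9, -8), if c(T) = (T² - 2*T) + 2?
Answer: 6446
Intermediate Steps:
c(T) = 2 + T² - 2*T
W(v, r) = 2 + v + r² - r (W(v, r) = (v + r) + (2 + r² - 2*r) = (r + v) + (2 + r² - 2*r) = 2 + v + r² - r)
55 + (45 - 1*(-32))*W(9, -8) = 55 + (45 - 1*(-32))*(2 + 9 + (-8)² - 1*(-8)) = 55 + (45 + 32)*(2 + 9 + 64 + 8) = 55 + 77*83 = 55 + 6391 = 6446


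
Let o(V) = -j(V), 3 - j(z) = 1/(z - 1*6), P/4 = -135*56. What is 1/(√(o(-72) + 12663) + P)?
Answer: -2358720/71326705321 - √77023362/71326705321 ≈ -3.3192e-5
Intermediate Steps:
P = -30240 (P = 4*(-135*56) = 4*(-7560) = -30240)
j(z) = 3 - 1/(-6 + z) (j(z) = 3 - 1/(z - 1*6) = 3 - 1/(z - 6) = 3 - 1/(-6 + z))
o(V) = -(-19 + 3*V)/(-6 + V)
1/(√(o(-72) + 12663) + P) = 1/(√((19 - 3*(-72))/(-6 - 72) + 12663) - 30240) = 1/(√((19 + 216)/(-78) + 12663) - 30240) = 1/(√(-1/78*235 + 12663) - 30240) = 1/(√(-235/78 + 12663) - 30240) = 1/(√(987479/78) - 30240) = 1/(√77023362/78 - 30240) = 1/(-30240 + √77023362/78)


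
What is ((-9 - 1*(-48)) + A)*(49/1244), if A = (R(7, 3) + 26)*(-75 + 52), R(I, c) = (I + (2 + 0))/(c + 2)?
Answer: -73549/3110 ≈ -23.649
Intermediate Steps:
R(I, c) = (2 + I)/(2 + c) (R(I, c) = (I + 2)/(2 + c) = (2 + I)/(2 + c))
A = -3197/5 (A = ((2 + 7)/(2 + 3) + 26)*(-75 + 52) = (9/5 + 26)*(-23) = (139/5)*(-23) = -3197/5 ≈ -639.40)
((-9 - 1*(-48)) + A)*(49/1244) = ((-9 - 1*(-48)) - 3197/5)*(49/1244) = ((-9 + 48) - 3197/5)*(49*(1/1244)) = (39 - 3197/5)*(49/1244) = -3002/5*49/1244 = -73549/3110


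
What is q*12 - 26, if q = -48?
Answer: -602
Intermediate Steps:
q*12 - 26 = -48*12 - 26 = -576 - 26 = -602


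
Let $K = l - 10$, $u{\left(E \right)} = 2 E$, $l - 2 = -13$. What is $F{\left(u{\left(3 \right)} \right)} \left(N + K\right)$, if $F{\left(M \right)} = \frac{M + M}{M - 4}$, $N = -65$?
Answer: $-516$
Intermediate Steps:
$l = -11$ ($l = 2 - 13 = -11$)
$F{\left(M \right)} = \frac{2 M}{-4 + M}$
$K = -21$ ($K = -11 - 10 = -21$)
$F{\left(u{\left(3 \right)} \right)} \left(N + K\right) = \frac{2 \cdot 2 \cdot 3}{-4 + 2 \cdot 3} \left(-65 - 21\right) = 2 \cdot 6 \frac{1}{-4 + 6} \left(-86\right) = 2 \cdot 6 \cdot \frac{1}{2} \left(-86\right) = 6 \left(-86\right) = -516$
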